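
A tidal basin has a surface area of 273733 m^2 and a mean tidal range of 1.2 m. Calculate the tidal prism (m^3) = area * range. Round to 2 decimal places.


Tidal prism = Area * Tidal range
P = 273733 * 1.2
P = 328479.60 m^3

328479.60


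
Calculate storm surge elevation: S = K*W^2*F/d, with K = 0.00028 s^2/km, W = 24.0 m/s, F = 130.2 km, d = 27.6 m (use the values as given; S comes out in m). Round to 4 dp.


S = K * W^2 * F / d
W^2 = 24.0^2 = 576.00
S = 0.00028 * 576.00 * 130.2 / 27.6
Numerator = 0.00028 * 576.00 * 130.2 = 20.998656
S = 20.998656 / 27.6 = 0.7608 m

0.7608


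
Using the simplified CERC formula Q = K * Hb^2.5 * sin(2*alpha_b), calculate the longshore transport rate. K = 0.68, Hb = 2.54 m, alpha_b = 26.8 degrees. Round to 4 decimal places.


Q = K * Hb^2.5 * sin(2 * alpha_b)
Hb^2.5 = 2.54^2.5 = 10.282158
sin(2 * 26.8) = sin(53.6) = 0.804894
Q = 0.68 * 10.282158 * 0.804894
Q = 5.6277 m^3/s

5.6277


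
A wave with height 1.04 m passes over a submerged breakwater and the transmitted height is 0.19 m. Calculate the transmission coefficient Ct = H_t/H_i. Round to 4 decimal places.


Ct = H_t / H_i
Ct = 0.19 / 1.04
Ct = 0.1827

0.1827


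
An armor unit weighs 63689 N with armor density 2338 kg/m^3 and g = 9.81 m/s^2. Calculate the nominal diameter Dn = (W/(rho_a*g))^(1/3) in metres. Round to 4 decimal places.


V = W / (rho_a * g)
V = 63689 / (2338 * 9.81)
V = 63689 / 22935.78
V = 2.776840 m^3
Dn = V^(1/3) = 2.776840^(1/3)
Dn = 1.4056 m

1.4056


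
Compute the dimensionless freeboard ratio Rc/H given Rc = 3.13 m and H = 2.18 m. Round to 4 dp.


Relative freeboard = Rc / H
= 3.13 / 2.18
= 1.4358

1.4358


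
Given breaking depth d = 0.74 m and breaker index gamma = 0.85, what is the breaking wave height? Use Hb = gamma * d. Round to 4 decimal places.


Hb = gamma * d
Hb = 0.85 * 0.74
Hb = 0.6290 m

0.6290


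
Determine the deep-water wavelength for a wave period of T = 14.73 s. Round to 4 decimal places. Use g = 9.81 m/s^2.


L0 = g * T^2 / (2 * pi)
L0 = 9.81 * 14.73^2 / (2 * pi)
L0 = 9.81 * 216.9729 / 6.28319
L0 = 2128.5041 / 6.28319
L0 = 338.7620 m

338.7620


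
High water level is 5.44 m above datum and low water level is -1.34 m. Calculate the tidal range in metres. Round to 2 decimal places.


Tidal range = High water - Low water
Tidal range = 5.44 - (-1.34)
Tidal range = 6.78 m

6.78


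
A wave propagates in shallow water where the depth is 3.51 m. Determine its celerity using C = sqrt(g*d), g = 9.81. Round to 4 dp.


Using the shallow-water approximation:
C = sqrt(g * d) = sqrt(9.81 * 3.51)
C = sqrt(34.4331)
C = 5.8680 m/s

5.8680


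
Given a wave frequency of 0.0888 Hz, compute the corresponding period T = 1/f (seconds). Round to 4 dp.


T = 1 / f
T = 1 / 0.0888
T = 11.2613 s

11.2613


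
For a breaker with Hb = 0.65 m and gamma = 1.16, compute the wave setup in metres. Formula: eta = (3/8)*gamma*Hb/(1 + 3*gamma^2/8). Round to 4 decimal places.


eta = (3/8) * gamma * Hb / (1 + 3*gamma^2/8)
Numerator = (3/8) * 1.16 * 0.65 = 0.282750
Denominator = 1 + 3*1.16^2/8 = 1 + 0.504600 = 1.504600
eta = 0.282750 / 1.504600
eta = 0.1879 m

0.1879


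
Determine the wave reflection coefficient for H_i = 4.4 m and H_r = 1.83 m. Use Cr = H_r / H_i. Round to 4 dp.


Cr = H_r / H_i
Cr = 1.83 / 4.4
Cr = 0.4159

0.4159


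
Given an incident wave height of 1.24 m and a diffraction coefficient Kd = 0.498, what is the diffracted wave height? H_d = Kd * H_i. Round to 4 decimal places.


H_d = Kd * H_i
H_d = 0.498 * 1.24
H_d = 0.6175 m

0.6175


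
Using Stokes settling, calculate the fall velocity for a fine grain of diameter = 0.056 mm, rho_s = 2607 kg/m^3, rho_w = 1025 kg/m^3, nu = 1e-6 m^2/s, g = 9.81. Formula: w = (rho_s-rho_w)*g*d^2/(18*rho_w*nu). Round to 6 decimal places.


w = (rho_s - rho_w) * g * d^2 / (18 * rho_w * nu)
d = 0.056 mm = 0.000056 m
rho_s - rho_w = 2607 - 1025 = 1582
Numerator = 1582 * 9.81 * (0.000056)^2 = 0.000048668901
Denominator = 18 * 1025 * 1e-6 = 0.018450
w = 0.002638 m/s

0.002638


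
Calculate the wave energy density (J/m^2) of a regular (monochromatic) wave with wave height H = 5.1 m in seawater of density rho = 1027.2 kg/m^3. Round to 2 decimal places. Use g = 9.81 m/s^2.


E = (1/8) * rho * g * H^2
E = (1/8) * 1027.2 * 9.81 * 5.1^2
E = 0.125 * 1027.2 * 9.81 * 26.0100
E = 32762.30 J/m^2

32762.30


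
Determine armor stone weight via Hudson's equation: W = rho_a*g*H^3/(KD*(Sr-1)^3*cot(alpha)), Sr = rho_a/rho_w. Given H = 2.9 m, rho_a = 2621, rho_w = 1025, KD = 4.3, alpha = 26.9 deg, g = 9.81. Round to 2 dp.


Sr = rho_a / rho_w = 2621 / 1025 = 2.557073
(Sr - 1) = 1.557073
(Sr - 1)^3 = 3.775088
cot(26.9) = 1 / tan(26.9) = 1 / 0.507329 = 1.971108
Numerator = 2621 * 9.81 * 2.9^3 = 627090.2119
Denominator = 4.3 * 3.775088 * 1.971108 = 31.996750
W = 627090.2119 / 31.996750
W = 19598.56 N

19598.56


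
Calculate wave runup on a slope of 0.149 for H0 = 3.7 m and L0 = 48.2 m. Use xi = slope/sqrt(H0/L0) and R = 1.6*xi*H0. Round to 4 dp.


xi = slope / sqrt(H0/L0)
H0/L0 = 3.7/48.2 = 0.076763
sqrt(0.076763) = 0.277062
xi = 0.149 / 0.277062 = 0.537785
R = 1.6 * xi * H0 = 1.6 * 0.537785 * 3.7
R = 3.1837 m

3.1837


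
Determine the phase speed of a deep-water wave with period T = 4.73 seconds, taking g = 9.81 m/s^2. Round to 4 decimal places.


We use the deep-water celerity formula:
C = g * T / (2 * pi)
C = 9.81 * 4.73 / (2 * 3.14159...)
C = 46.401300 / 6.283185
C = 7.3850 m/s

7.3850


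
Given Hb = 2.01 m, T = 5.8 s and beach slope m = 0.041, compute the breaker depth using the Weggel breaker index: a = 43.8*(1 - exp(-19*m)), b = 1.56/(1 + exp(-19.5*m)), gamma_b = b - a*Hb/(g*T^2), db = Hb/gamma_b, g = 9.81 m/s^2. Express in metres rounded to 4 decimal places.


a = 43.8 * (1 - exp(-19 * m))
exp(-19 * 0.041) = exp(-0.7790) = 0.458865
a = 43.8 * (1 - 0.458865) = 23.701728
b = 1.56 / (1 + exp(-19.5 * m))
exp(-19.5 * 0.041) = exp(-0.7995) = 0.449554
b = 1.56 / (1 + 0.449554) = 1.076193
Hb / (g * T^2) = 2.01 / (9.81 * 5.8^2) = 2.01 / 330.0084 = 0.00609075
gamma_b = b - a * Hb/(g*T^2) = 1.076193 - 23.701728 * 0.00609075 = 0.931832
db = Hb / gamma_b = 2.01 / 0.931832
db = 2.1570 m

2.1570


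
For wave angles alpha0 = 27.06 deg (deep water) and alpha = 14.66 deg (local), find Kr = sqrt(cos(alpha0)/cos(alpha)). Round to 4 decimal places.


Kr = sqrt(cos(alpha0) / cos(alpha))
cos(27.06) = 0.890531
cos(14.66) = 0.967445
Kr = sqrt(0.890531 / 0.967445)
Kr = sqrt(0.920498)
Kr = 0.9594

0.9594


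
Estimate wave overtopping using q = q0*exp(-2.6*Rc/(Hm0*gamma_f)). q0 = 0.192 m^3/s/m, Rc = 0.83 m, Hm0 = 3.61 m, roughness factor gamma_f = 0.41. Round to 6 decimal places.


q = q0 * exp(-2.6 * Rc / (Hm0 * gamma_f))
Exponent = -2.6 * 0.83 / (3.61 * 0.41)
= -2.6 * 0.83 / 1.4801
= -1.458010
exp(-1.458010) = 0.232699
q = 0.192 * 0.232699
q = 0.044678 m^3/s/m

0.044678


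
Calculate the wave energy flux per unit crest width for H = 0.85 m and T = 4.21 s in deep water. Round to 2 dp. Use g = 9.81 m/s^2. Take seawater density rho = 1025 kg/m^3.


P = rho * g^2 * H^2 * T / (32 * pi)
P = 1025 * 9.81^2 * 0.85^2 * 4.21 / (32 * pi)
P = 1025 * 96.2361 * 0.7225 * 4.21 / 100.53096
P = 2984.57 W/m

2984.57


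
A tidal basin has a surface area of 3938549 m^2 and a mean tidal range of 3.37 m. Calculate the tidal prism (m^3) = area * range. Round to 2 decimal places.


Tidal prism = Area * Tidal range
P = 3938549 * 3.37
P = 13272910.13 m^3

13272910.13


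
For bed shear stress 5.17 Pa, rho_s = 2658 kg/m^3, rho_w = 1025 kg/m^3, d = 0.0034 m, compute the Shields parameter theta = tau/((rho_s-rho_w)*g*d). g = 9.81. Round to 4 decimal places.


theta = tau / ((rho_s - rho_w) * g * d)
rho_s - rho_w = 2658 - 1025 = 1633
Denominator = 1633 * 9.81 * 0.0034 = 54.467082
theta = 5.17 / 54.467082
theta = 0.0949

0.0949


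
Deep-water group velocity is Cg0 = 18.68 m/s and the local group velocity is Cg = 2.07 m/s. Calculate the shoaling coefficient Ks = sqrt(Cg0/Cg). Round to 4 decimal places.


Ks = sqrt(Cg0 / Cg)
Ks = sqrt(18.68 / 2.07)
Ks = sqrt(9.0242)
Ks = 3.0040

3.0040


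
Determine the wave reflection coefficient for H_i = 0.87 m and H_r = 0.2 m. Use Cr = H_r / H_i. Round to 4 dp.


Cr = H_r / H_i
Cr = 0.2 / 0.87
Cr = 0.2299

0.2299


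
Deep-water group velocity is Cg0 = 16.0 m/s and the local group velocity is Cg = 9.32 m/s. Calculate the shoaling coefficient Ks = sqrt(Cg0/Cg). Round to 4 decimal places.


Ks = sqrt(Cg0 / Cg)
Ks = sqrt(16.0 / 9.32)
Ks = sqrt(1.7167)
Ks = 1.3102

1.3102


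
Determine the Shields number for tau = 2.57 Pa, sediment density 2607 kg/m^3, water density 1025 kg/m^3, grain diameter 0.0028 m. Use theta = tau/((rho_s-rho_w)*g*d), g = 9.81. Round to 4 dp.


theta = tau / ((rho_s - rho_w) * g * d)
rho_s - rho_w = 2607 - 1025 = 1582
Denominator = 1582 * 9.81 * 0.0028 = 43.454376
theta = 2.57 / 43.454376
theta = 0.0591

0.0591


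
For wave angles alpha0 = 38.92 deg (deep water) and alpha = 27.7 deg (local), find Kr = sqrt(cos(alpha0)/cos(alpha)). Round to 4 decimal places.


Kr = sqrt(cos(alpha0) / cos(alpha))
cos(38.92) = 0.778024
cos(27.7) = 0.885394
Kr = sqrt(0.778024 / 0.885394)
Kr = sqrt(0.878732)
Kr = 0.9374

0.9374


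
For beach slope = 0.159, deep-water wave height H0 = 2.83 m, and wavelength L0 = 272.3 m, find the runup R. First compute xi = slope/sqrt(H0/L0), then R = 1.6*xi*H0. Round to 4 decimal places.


xi = slope / sqrt(H0/L0)
H0/L0 = 2.83/272.3 = 0.010393
sqrt(0.010393) = 0.101946
xi = 0.159 / 0.101946 = 1.559652
R = 1.6 * xi * H0 = 1.6 * 1.559652 * 2.83
R = 7.0621 m

7.0621


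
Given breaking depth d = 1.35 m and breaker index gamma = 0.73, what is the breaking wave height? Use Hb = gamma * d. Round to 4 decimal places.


Hb = gamma * d
Hb = 0.73 * 1.35
Hb = 0.9855 m

0.9855


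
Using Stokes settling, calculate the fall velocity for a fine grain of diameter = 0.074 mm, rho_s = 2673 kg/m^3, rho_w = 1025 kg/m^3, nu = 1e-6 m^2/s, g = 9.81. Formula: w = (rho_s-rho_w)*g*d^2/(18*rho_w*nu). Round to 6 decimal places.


w = (rho_s - rho_w) * g * d^2 / (18 * rho_w * nu)
d = 0.074 mm = 0.000074 m
rho_s - rho_w = 2673 - 1025 = 1648
Numerator = 1648 * 9.81 * (0.000074)^2 = 0.000088529835
Denominator = 18 * 1025 * 1e-6 = 0.018450
w = 0.004798 m/s

0.004798


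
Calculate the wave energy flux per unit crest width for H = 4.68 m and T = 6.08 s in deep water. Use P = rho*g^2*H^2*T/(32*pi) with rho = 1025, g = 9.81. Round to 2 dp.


P = rho * g^2 * H^2 * T / (32 * pi)
P = 1025 * 9.81^2 * 4.68^2 * 6.08 / (32 * pi)
P = 1025 * 96.2361 * 21.9024 * 6.08 / 100.53096
P = 130664.41 W/m

130664.41


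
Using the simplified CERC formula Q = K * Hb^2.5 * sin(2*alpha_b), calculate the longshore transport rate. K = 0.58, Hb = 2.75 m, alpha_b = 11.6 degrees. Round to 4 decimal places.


Q = K * Hb^2.5 * sin(2 * alpha_b)
Hb^2.5 = 2.75^2.5 = 12.540987
sin(2 * 11.6) = sin(23.2) = 0.393942
Q = 0.58 * 12.540987 * 0.393942
Q = 2.8654 m^3/s

2.8654


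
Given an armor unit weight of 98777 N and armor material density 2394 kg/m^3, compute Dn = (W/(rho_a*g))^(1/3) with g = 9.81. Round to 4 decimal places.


V = W / (rho_a * g)
V = 98777 / (2394 * 9.81)
V = 98777 / 23485.14
V = 4.205936 m^3
Dn = V^(1/3) = 4.205936^(1/3)
Dn = 1.6142 m

1.6142


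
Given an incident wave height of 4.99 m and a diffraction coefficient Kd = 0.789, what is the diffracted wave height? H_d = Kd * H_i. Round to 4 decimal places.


H_d = Kd * H_i
H_d = 0.789 * 4.99
H_d = 3.9371 m

3.9371


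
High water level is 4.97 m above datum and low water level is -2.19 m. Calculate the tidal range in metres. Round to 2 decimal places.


Tidal range = High water - Low water
Tidal range = 4.97 - (-2.19)
Tidal range = 7.16 m

7.16


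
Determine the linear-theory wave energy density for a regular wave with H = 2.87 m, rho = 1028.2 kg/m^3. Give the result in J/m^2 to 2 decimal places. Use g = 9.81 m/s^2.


E = (1/8) * rho * g * H^2
E = (1/8) * 1028.2 * 9.81 * 2.87^2
E = 0.125 * 1028.2 * 9.81 * 8.2369
E = 10385.33 J/m^2

10385.33


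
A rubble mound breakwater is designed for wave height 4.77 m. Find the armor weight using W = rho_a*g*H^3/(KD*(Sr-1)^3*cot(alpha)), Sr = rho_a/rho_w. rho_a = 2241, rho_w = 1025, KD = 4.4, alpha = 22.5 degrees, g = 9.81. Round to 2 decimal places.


Sr = rho_a / rho_w = 2241 / 1025 = 2.186341
(Sr - 1) = 1.186341
(Sr - 1)^3 = 1.669664
cot(22.5) = 1 / tan(22.5) = 1 / 0.414214 = 2.414214
Numerator = 2241 * 9.81 * 4.77^3 = 2385975.6163
Denominator = 4.4 * 1.669664 * 2.414214 = 17.736074
W = 2385975.6163 / 17.736074
W = 134526.71 N

134526.71


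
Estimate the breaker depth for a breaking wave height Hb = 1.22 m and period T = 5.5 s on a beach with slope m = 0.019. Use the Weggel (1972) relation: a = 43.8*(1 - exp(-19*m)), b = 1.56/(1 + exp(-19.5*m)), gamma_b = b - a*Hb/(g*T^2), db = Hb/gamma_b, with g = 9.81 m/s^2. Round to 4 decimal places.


a = 43.8 * (1 - exp(-19 * m))
exp(-19 * 0.019) = exp(-0.3610) = 0.696979
a = 43.8 * (1 - 0.696979) = 13.272320
b = 1.56 / (1 + exp(-19.5 * m))
exp(-19.5 * 0.019) = exp(-0.3705) = 0.690389
b = 1.56 / (1 + 0.690389) = 0.922864
Hb / (g * T^2) = 1.22 / (9.81 * 5.5^2) = 1.22 / 296.7525 = 0.00411117
gamma_b = b - a * Hb/(g*T^2) = 0.922864 - 13.272320 * 0.00411117 = 0.868300
db = Hb / gamma_b = 1.22 / 0.868300
db = 1.4050 m

1.4050


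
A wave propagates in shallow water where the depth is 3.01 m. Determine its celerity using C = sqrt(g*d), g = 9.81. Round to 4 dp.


Using the shallow-water approximation:
C = sqrt(g * d) = sqrt(9.81 * 3.01)
C = sqrt(29.5281)
C = 5.4340 m/s

5.4340


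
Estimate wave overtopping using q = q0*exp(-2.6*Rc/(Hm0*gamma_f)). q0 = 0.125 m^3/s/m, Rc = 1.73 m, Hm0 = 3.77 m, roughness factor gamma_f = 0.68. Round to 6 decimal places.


q = q0 * exp(-2.6 * Rc / (Hm0 * gamma_f))
Exponent = -2.6 * 1.73 / (3.77 * 0.68)
= -2.6 * 1.73 / 2.5636
= -1.754564
exp(-1.754564) = 0.172983
q = 0.125 * 0.172983
q = 0.021623 m^3/s/m

0.021623


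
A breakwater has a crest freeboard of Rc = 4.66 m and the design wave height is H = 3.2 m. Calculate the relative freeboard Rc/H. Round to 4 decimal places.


Relative freeboard = Rc / H
= 4.66 / 3.2
= 1.4563

1.4563


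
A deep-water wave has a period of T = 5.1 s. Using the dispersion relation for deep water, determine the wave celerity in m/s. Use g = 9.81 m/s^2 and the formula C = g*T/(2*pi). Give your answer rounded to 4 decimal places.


We use the deep-water celerity formula:
C = g * T / (2 * pi)
C = 9.81 * 5.1 / (2 * 3.14159...)
C = 50.031000 / 6.283185
C = 7.9627 m/s

7.9627


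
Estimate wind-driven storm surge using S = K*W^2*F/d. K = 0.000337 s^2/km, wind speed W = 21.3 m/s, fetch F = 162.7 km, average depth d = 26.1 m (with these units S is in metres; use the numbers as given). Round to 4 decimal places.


S = K * W^2 * F / d
W^2 = 21.3^2 = 453.69
S = 0.000337 * 453.69 * 162.7 / 26.1
Numerator = 0.000337 * 453.69 * 162.7 = 24.875777
S = 24.875777 / 26.1 = 0.9531 m

0.9531


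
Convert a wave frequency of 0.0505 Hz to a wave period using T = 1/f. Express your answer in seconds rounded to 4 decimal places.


T = 1 / f
T = 1 / 0.0505
T = 19.8020 s

19.8020


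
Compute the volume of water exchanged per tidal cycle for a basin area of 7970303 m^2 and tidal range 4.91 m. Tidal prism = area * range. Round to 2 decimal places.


Tidal prism = Area * Tidal range
P = 7970303 * 4.91
P = 39134187.73 m^3

39134187.73


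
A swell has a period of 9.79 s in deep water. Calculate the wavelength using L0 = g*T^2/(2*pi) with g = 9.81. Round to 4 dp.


L0 = g * T^2 / (2 * pi)
L0 = 9.81 * 9.79^2 / (2 * pi)
L0 = 9.81 * 95.8441 / 6.28319
L0 = 940.2306 / 6.28319
L0 = 149.6424 m

149.6424


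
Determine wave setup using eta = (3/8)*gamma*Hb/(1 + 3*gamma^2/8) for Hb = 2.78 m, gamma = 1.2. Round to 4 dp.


eta = (3/8) * gamma * Hb / (1 + 3*gamma^2/8)
Numerator = (3/8) * 1.2 * 2.78 = 1.251000
Denominator = 1 + 3*1.2^2/8 = 1 + 0.540000 = 1.540000
eta = 1.251000 / 1.540000
eta = 0.8123 m

0.8123


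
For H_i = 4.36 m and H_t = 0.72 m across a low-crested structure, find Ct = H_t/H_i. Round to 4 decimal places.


Ct = H_t / H_i
Ct = 0.72 / 4.36
Ct = 0.1651

0.1651


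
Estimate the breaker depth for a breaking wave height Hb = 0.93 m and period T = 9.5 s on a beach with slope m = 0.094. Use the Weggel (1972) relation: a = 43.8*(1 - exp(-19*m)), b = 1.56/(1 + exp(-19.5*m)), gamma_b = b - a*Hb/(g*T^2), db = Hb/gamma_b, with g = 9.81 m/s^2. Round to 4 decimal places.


a = 43.8 * (1 - exp(-19 * m))
exp(-19 * 0.094) = exp(-1.7860) = 0.167629
a = 43.8 * (1 - 0.167629) = 36.457835
b = 1.56 / (1 + exp(-19.5 * m))
exp(-19.5 * 0.094) = exp(-1.8330) = 0.159933
b = 1.56 / (1 + 0.159933) = 1.344905
Hb / (g * T^2) = 0.93 / (9.81 * 9.5^2) = 0.93 / 885.3525 = 0.00105043
gamma_b = b - a * Hb/(g*T^2) = 1.344905 - 36.457835 * 0.00105043 = 1.306609
db = Hb / gamma_b = 0.93 / 1.306609
db = 0.7118 m

0.7118


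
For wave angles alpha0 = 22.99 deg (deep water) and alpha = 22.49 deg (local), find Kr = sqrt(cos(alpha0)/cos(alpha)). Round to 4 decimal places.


Kr = sqrt(cos(alpha0) / cos(alpha))
cos(22.99) = 0.920573
cos(22.49) = 0.923946
Kr = sqrt(0.920573 / 0.923946)
Kr = sqrt(0.996349)
Kr = 0.9982

0.9982


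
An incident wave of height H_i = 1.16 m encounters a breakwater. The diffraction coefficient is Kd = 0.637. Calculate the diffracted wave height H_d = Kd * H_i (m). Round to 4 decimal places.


H_d = Kd * H_i
H_d = 0.637 * 1.16
H_d = 0.7389 m

0.7389


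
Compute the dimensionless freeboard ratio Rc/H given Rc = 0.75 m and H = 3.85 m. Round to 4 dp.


Relative freeboard = Rc / H
= 0.75 / 3.85
= 0.1948

0.1948


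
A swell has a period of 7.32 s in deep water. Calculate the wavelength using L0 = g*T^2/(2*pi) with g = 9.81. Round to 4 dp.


L0 = g * T^2 / (2 * pi)
L0 = 9.81 * 7.32^2 / (2 * pi)
L0 = 9.81 * 53.5824 / 6.28319
L0 = 525.6433 / 6.28319
L0 = 83.6587 m

83.6587


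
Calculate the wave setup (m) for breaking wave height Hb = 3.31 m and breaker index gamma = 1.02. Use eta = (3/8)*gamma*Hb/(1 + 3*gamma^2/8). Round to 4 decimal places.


eta = (3/8) * gamma * Hb / (1 + 3*gamma^2/8)
Numerator = (3/8) * 1.02 * 3.31 = 1.266075
Denominator = 1 + 3*1.02^2/8 = 1 + 0.390150 = 1.390150
eta = 1.266075 / 1.390150
eta = 0.9107 m

0.9107


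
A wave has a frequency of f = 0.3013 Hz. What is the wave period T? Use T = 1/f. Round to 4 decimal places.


T = 1 / f
T = 1 / 0.3013
T = 3.3190 s

3.3190


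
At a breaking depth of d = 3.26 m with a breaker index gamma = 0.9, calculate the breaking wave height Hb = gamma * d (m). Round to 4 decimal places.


Hb = gamma * d
Hb = 0.9 * 3.26
Hb = 2.9340 m

2.9340


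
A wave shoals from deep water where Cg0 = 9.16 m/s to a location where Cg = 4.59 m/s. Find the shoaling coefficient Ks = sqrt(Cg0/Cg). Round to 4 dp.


Ks = sqrt(Cg0 / Cg)
Ks = sqrt(9.16 / 4.59)
Ks = sqrt(1.9956)
Ks = 1.4127

1.4127


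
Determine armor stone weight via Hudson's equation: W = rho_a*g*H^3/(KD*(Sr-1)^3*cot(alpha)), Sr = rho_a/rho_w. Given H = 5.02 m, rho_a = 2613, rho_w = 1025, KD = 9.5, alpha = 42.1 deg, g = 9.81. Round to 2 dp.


Sr = rho_a / rho_w = 2613 / 1025 = 2.549268
(Sr - 1) = 1.549268
(Sr - 1)^3 = 3.718604
cot(42.1) = 1 / tan(42.1) = 1 / 0.903569 = 1.106722
Numerator = 2613 * 9.81 * 5.02^3 = 3242795.5512
Denominator = 9.5 * 3.718604 * 1.106722 = 39.096873
W = 3242795.5512 / 39.096873
W = 82942.58 N

82942.58


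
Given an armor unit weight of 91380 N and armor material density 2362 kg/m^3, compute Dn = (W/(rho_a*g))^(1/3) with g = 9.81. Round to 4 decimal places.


V = W / (rho_a * g)
V = 91380 / (2362 * 9.81)
V = 91380 / 23171.22
V = 3.943685 m^3
Dn = V^(1/3) = 3.943685^(1/3)
Dn = 1.5799 m

1.5799


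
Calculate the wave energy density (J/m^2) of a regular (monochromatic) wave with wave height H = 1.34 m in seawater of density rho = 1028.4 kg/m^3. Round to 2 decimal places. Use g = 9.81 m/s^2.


E = (1/8) * rho * g * H^2
E = (1/8) * 1028.4 * 9.81 * 1.34^2
E = 0.125 * 1028.4 * 9.81 * 1.7956
E = 2264.39 J/m^2

2264.39


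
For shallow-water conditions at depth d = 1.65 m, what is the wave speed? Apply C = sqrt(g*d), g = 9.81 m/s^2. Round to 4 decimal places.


Using the shallow-water approximation:
C = sqrt(g * d) = sqrt(9.81 * 1.65)
C = sqrt(16.1865)
C = 4.0232 m/s

4.0232


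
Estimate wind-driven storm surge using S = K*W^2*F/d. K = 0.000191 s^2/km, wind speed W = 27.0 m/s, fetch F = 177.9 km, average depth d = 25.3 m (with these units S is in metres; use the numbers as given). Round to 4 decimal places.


S = K * W^2 * F / d
W^2 = 27.0^2 = 729.00
S = 0.000191 * 729.00 * 177.9 / 25.3
Numerator = 0.000191 * 729.00 * 177.9 = 24.770618
S = 24.770618 / 25.3 = 0.9791 m

0.9791


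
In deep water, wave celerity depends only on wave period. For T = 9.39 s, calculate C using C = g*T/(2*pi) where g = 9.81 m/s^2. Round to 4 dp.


We use the deep-water celerity formula:
C = g * T / (2 * pi)
C = 9.81 * 9.39 / (2 * 3.14159...)
C = 92.115900 / 6.283185
C = 14.6607 m/s

14.6607


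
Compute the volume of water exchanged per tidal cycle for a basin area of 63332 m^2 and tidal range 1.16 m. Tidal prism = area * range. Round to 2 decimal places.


Tidal prism = Area * Tidal range
P = 63332 * 1.16
P = 73465.12 m^3

73465.12


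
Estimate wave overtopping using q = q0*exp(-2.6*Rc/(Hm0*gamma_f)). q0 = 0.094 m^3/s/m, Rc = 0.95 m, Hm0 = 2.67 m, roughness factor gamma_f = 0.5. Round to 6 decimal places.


q = q0 * exp(-2.6 * Rc / (Hm0 * gamma_f))
Exponent = -2.6 * 0.95 / (2.67 * 0.5)
= -2.6 * 0.95 / 1.3350
= -1.850187
exp(-1.850187) = 0.157208
q = 0.094 * 0.157208
q = 0.014778 m^3/s/m

0.014778


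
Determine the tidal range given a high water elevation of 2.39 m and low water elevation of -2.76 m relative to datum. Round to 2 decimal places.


Tidal range = High water - Low water
Tidal range = 2.39 - (-2.76)
Tidal range = 5.15 m

5.15


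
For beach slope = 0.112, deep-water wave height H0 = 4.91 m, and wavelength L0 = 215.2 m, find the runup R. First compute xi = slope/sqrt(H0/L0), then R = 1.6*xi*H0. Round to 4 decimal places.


xi = slope / sqrt(H0/L0)
H0/L0 = 4.91/215.2 = 0.022816
sqrt(0.022816) = 0.151050
xi = 0.112 / 0.151050 = 0.741478
R = 1.6 * xi * H0 = 1.6 * 0.741478 * 4.91
R = 5.8251 m

5.8251


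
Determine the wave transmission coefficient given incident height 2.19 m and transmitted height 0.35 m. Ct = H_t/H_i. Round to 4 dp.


Ct = H_t / H_i
Ct = 0.35 / 2.19
Ct = 0.1598

0.1598


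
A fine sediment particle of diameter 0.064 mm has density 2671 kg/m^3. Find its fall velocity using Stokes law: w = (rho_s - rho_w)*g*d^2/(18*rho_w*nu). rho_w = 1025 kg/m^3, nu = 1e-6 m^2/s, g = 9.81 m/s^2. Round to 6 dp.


w = (rho_s - rho_w) * g * d^2 / (18 * rho_w * nu)
d = 0.064 mm = 0.000064 m
rho_s - rho_w = 2671 - 1025 = 1646
Numerator = 1646 * 9.81 * (0.000064)^2 = 0.000066139177
Denominator = 18 * 1025 * 1e-6 = 0.018450
w = 0.003585 m/s

0.003585


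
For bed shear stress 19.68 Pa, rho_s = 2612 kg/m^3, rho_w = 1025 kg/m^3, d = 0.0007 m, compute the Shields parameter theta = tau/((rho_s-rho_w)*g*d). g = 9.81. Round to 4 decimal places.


theta = tau / ((rho_s - rho_w) * g * d)
rho_s - rho_w = 2612 - 1025 = 1587
Denominator = 1587 * 9.81 * 0.0007 = 10.897929
theta = 19.68 / 10.897929
theta = 1.8058

1.8058


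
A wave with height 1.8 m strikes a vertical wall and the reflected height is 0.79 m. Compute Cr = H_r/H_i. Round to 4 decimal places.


Cr = H_r / H_i
Cr = 0.79 / 1.8
Cr = 0.4389

0.4389


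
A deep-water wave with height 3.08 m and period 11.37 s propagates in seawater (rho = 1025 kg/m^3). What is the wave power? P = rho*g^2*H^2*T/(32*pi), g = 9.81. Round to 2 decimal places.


P = rho * g^2 * H^2 * T / (32 * pi)
P = 1025 * 9.81^2 * 3.08^2 * 11.37 / (32 * pi)
P = 1025 * 96.2361 * 9.4864 * 11.37 / 100.53096
P = 105833.69 W/m

105833.69


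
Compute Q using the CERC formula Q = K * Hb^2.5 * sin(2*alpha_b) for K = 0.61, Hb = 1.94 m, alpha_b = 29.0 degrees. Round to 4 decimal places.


Q = K * Hb^2.5 * sin(2 * alpha_b)
Hb^2.5 = 1.94^2.5 = 5.242088
sin(2 * 29.0) = sin(58.0) = 0.848048
Q = 0.61 * 5.242088 * 0.848048
Q = 2.7118 m^3/s

2.7118


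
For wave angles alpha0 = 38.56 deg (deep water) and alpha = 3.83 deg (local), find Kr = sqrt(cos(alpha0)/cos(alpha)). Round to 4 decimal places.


Kr = sqrt(cos(alpha0) / cos(alpha))
cos(38.56) = 0.781956
cos(3.83) = 0.997767
Kr = sqrt(0.781956 / 0.997767)
Kr = sqrt(0.783706)
Kr = 0.8853

0.8853


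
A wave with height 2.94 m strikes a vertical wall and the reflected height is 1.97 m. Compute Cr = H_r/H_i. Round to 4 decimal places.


Cr = H_r / H_i
Cr = 1.97 / 2.94
Cr = 0.6701

0.6701


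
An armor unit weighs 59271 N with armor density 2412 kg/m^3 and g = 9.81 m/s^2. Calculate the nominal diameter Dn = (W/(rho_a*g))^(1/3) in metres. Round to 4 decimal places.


V = W / (rho_a * g)
V = 59271 / (2412 * 9.81)
V = 59271 / 23661.72
V = 2.504932 m^3
Dn = V^(1/3) = 2.504932^(1/3)
Dn = 1.3581 m

1.3581


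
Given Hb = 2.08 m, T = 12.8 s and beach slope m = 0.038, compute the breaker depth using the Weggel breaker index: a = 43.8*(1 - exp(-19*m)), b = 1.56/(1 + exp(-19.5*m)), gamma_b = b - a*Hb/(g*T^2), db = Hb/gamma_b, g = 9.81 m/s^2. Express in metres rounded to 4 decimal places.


a = 43.8 * (1 - exp(-19 * m))
exp(-19 * 0.038) = exp(-0.7220) = 0.485780
a = 43.8 * (1 - 0.485780) = 22.522848
b = 1.56 / (1 + exp(-19.5 * m))
exp(-19.5 * 0.038) = exp(-0.7410) = 0.476637
b = 1.56 / (1 + 0.476637) = 1.056455
Hb / (g * T^2) = 2.08 / (9.81 * 12.8^2) = 2.08 / 1607.2704 = 0.00129412
gamma_b = b - a * Hb/(g*T^2) = 1.056455 - 22.522848 * 0.00129412 = 1.027307
db = Hb / gamma_b = 2.08 / 1.027307
db = 2.0247 m

2.0247


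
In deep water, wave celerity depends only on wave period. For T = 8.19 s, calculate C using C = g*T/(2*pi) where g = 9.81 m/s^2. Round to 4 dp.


We use the deep-water celerity formula:
C = g * T / (2 * pi)
C = 9.81 * 8.19 / (2 * 3.14159...)
C = 80.343900 / 6.283185
C = 12.7871 m/s

12.7871


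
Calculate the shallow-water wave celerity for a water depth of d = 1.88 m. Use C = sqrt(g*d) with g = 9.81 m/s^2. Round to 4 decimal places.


Using the shallow-water approximation:
C = sqrt(g * d) = sqrt(9.81 * 1.88)
C = sqrt(18.4428)
C = 4.2945 m/s

4.2945


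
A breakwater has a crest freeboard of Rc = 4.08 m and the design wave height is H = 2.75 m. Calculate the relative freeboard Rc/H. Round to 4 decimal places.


Relative freeboard = Rc / H
= 4.08 / 2.75
= 1.4836

1.4836


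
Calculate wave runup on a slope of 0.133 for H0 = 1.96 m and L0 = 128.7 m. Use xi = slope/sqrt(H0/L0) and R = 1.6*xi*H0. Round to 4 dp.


xi = slope / sqrt(H0/L0)
H0/L0 = 1.96/128.7 = 0.015229
sqrt(0.015229) = 0.123407
xi = 0.133 / 0.123407 = 1.077737
R = 1.6 * xi * H0 = 1.6 * 1.077737 * 1.96
R = 3.3798 m

3.3798


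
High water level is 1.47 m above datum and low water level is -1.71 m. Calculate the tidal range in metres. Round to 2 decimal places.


Tidal range = High water - Low water
Tidal range = 1.47 - (-1.71)
Tidal range = 3.18 m

3.18


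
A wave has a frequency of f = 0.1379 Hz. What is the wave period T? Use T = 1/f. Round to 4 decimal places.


T = 1 / f
T = 1 / 0.1379
T = 7.2516 s

7.2516


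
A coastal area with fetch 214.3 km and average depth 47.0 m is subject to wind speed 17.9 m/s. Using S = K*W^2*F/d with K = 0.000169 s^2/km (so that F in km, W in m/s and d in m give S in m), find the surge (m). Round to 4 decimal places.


S = K * W^2 * F / d
W^2 = 17.9^2 = 320.41
S = 0.000169 * 320.41 * 214.3 / 47.0
Numerator = 0.000169 * 320.41 * 214.3 = 11.604193
S = 11.604193 / 47.0 = 0.2469 m

0.2469


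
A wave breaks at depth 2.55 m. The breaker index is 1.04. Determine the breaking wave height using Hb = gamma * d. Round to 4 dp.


Hb = gamma * d
Hb = 1.04 * 2.55
Hb = 2.6520 m

2.6520


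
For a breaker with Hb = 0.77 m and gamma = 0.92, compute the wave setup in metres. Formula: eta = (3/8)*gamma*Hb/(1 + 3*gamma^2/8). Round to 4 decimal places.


eta = (3/8) * gamma * Hb / (1 + 3*gamma^2/8)
Numerator = (3/8) * 0.92 * 0.77 = 0.265650
Denominator = 1 + 3*0.92^2/8 = 1 + 0.317400 = 1.317400
eta = 0.265650 / 1.317400
eta = 0.2016 m

0.2016


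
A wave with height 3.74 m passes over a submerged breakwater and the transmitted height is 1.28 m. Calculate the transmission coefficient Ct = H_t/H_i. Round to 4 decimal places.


Ct = H_t / H_i
Ct = 1.28 / 3.74
Ct = 0.3422

0.3422


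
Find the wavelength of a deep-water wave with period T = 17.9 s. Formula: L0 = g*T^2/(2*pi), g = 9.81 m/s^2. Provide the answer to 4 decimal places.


L0 = g * T^2 / (2 * pi)
L0 = 9.81 * 17.9^2 / (2 * pi)
L0 = 9.81 * 320.4100 / 6.28319
L0 = 3143.2221 / 6.28319
L0 = 500.2593 m

500.2593


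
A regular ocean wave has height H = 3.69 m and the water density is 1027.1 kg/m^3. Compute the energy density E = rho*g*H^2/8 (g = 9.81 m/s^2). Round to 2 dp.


E = (1/8) * rho * g * H^2
E = (1/8) * 1027.1 * 9.81 * 3.69^2
E = 0.125 * 1027.1 * 9.81 * 13.6161
E = 17149.22 J/m^2

17149.22


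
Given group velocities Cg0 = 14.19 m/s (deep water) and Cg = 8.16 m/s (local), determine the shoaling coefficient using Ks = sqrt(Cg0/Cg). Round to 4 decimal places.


Ks = sqrt(Cg0 / Cg)
Ks = sqrt(14.19 / 8.16)
Ks = sqrt(1.7390)
Ks = 1.3187

1.3187


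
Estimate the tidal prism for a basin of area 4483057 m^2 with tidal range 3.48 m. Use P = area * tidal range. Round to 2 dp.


Tidal prism = Area * Tidal range
P = 4483057 * 3.48
P = 15601038.36 m^3

15601038.36


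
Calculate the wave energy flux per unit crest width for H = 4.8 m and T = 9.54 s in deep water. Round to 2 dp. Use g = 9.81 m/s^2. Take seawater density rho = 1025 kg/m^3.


P = rho * g^2 * H^2 * T / (32 * pi)
P = 1025 * 9.81^2 * 4.8^2 * 9.54 / (32 * pi)
P = 1025 * 96.2361 * 23.0400 * 9.54 / 100.53096
P = 215671.56 W/m

215671.56


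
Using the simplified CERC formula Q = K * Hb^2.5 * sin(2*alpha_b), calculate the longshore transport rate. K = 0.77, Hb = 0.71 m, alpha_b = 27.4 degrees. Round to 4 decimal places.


Q = K * Hb^2.5 * sin(2 * alpha_b)
Hb^2.5 = 0.71^2.5 = 0.424762
sin(2 * 27.4) = sin(54.8) = 0.817145
Q = 0.77 * 0.424762 * 0.817145
Q = 0.2673 m^3/s

0.2673


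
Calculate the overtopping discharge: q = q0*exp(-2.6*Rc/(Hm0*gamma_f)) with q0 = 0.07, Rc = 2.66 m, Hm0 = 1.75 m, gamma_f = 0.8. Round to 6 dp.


q = q0 * exp(-2.6 * Rc / (Hm0 * gamma_f))
Exponent = -2.6 * 2.66 / (1.75 * 0.8)
= -2.6 * 2.66 / 1.4000
= -4.940000
exp(-4.940000) = 0.007155
q = 0.07 * 0.007155
q = 0.000501 m^3/s/m

0.000501


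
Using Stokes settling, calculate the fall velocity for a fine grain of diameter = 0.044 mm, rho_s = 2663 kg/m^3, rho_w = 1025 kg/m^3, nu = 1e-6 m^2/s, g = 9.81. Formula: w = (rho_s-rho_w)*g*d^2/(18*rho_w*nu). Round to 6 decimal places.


w = (rho_s - rho_w) * g * d^2 / (18 * rho_w * nu)
d = 0.044 mm = 0.000044 m
rho_s - rho_w = 2663 - 1025 = 1638
Numerator = 1638 * 9.81 * (0.000044)^2 = 0.000031109158
Denominator = 18 * 1025 * 1e-6 = 0.018450
w = 0.001686 m/s

0.001686


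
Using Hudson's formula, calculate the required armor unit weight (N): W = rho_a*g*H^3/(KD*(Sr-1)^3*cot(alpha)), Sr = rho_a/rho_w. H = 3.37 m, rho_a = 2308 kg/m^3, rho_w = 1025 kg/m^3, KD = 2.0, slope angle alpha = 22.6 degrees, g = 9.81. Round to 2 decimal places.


Sr = rho_a / rho_w = 2308 / 1025 = 2.251707
(Sr - 1) = 1.251707
(Sr - 1)^3 = 1.961139
cot(22.6) = 1 / tan(22.6) = 1 / 0.416260 = 2.402346
Numerator = 2308 * 9.81 * 3.37^3 = 866551.7716
Denominator = 2.0 * 1.961139 * 2.402346 = 9.422668
W = 866551.7716 / 9.422668
W = 91964.59 N

91964.59


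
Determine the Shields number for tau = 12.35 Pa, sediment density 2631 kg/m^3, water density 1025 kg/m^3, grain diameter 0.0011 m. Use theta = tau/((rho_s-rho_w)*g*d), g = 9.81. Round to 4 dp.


theta = tau / ((rho_s - rho_w) * g * d)
rho_s - rho_w = 2631 - 1025 = 1606
Denominator = 1606 * 9.81 * 0.0011 = 17.330346
theta = 12.35 / 17.330346
theta = 0.7126

0.7126


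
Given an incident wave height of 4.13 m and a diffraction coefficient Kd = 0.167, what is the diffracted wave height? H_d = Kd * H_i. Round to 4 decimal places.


H_d = Kd * H_i
H_d = 0.167 * 4.13
H_d = 0.6897 m

0.6897


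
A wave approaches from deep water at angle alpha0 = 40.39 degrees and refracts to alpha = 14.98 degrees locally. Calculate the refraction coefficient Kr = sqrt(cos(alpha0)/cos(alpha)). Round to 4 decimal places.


Kr = sqrt(cos(alpha0) / cos(alpha))
cos(40.39) = 0.761651
cos(14.98) = 0.966016
Kr = sqrt(0.761651 / 0.966016)
Kr = sqrt(0.788446)
Kr = 0.8879

0.8879


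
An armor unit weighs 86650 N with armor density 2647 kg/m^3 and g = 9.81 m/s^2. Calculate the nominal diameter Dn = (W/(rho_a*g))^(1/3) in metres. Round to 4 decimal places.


V = W / (rho_a * g)
V = 86650 / (2647 * 9.81)
V = 86650 / 25967.07
V = 3.336919 m^3
Dn = V^(1/3) = 3.336919^(1/3)
Dn = 1.4943 m

1.4943


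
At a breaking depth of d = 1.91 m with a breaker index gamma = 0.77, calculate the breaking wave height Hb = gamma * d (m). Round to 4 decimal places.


Hb = gamma * d
Hb = 0.77 * 1.91
Hb = 1.4707 m

1.4707


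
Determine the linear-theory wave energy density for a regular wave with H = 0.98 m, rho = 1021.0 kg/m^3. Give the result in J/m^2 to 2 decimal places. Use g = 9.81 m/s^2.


E = (1/8) * rho * g * H^2
E = (1/8) * 1021.0 * 9.81 * 0.98^2
E = 0.125 * 1021.0 * 9.81 * 0.9604
E = 1202.42 J/m^2

1202.42


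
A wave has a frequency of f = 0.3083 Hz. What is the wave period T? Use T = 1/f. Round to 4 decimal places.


T = 1 / f
T = 1 / 0.3083
T = 3.2436 s

3.2436


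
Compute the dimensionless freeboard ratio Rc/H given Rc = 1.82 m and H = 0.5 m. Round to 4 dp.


Relative freeboard = Rc / H
= 1.82 / 0.5
= 3.6400

3.6400


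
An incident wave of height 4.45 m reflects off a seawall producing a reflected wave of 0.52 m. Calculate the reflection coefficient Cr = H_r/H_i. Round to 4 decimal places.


Cr = H_r / H_i
Cr = 0.52 / 4.45
Cr = 0.1169

0.1169


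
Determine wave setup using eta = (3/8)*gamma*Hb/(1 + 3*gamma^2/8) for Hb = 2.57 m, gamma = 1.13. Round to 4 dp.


eta = (3/8) * gamma * Hb / (1 + 3*gamma^2/8)
Numerator = (3/8) * 1.13 * 2.57 = 1.089037
Denominator = 1 + 3*1.13^2/8 = 1 + 0.478838 = 1.478838
eta = 1.089037 / 1.478838
eta = 0.7364 m

0.7364


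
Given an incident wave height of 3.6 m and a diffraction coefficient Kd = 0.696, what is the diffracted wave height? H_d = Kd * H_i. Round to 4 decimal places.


H_d = Kd * H_i
H_d = 0.696 * 3.6
H_d = 2.5056 m

2.5056


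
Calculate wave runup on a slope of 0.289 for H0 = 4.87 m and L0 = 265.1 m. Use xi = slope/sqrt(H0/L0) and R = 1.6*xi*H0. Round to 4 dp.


xi = slope / sqrt(H0/L0)
H0/L0 = 4.87/265.1 = 0.018370
sqrt(0.018370) = 0.135538
xi = 0.289 / 0.135538 = 2.132251
R = 1.6 * xi * H0 = 1.6 * 2.132251 * 4.87
R = 16.6145 m

16.6145


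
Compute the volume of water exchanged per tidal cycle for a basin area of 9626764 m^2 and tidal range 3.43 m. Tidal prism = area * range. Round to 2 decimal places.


Tidal prism = Area * Tidal range
P = 9626764 * 3.43
P = 33019800.52 m^3

33019800.52


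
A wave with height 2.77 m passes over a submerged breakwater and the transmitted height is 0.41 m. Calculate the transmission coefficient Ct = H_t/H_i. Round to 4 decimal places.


Ct = H_t / H_i
Ct = 0.41 / 2.77
Ct = 0.1480

0.1480


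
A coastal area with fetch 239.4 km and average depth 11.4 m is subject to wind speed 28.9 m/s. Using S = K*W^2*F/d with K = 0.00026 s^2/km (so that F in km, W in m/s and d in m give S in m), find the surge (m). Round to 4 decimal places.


S = K * W^2 * F / d
W^2 = 28.9^2 = 835.21
S = 0.00026 * 835.21 * 239.4 / 11.4
Numerator = 0.00026 * 835.21 * 239.4 = 51.986811
S = 51.986811 / 11.4 = 4.5602 m

4.5602


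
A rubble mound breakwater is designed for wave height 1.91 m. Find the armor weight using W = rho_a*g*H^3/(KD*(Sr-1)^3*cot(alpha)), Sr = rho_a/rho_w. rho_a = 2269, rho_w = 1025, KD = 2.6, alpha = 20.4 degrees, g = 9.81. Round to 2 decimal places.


Sr = rho_a / rho_w = 2269 / 1025 = 2.213659
(Sr - 1) = 1.213659
(Sr - 1)^3 = 1.787679
cot(20.4) = 1 / tan(20.4) = 1 / 0.371897 = 2.688919
Numerator = 2269 * 9.81 * 1.91^3 = 155097.0741
Denominator = 2.6 * 1.787679 * 2.688919 = 12.498003
W = 155097.0741 / 12.498003
W = 12409.75 N

12409.75


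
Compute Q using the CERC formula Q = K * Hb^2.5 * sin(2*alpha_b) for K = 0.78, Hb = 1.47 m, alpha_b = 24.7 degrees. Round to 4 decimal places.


Q = K * Hb^2.5 * sin(2 * alpha_b)
Hb^2.5 = 1.47^2.5 = 2.619952
sin(2 * 24.7) = sin(49.4) = 0.759271
Q = 0.78 * 2.619952 * 0.759271
Q = 1.5516 m^3/s

1.5516


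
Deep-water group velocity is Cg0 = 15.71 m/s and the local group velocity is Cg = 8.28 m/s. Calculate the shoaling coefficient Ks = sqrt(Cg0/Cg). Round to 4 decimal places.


Ks = sqrt(Cg0 / Cg)
Ks = sqrt(15.71 / 8.28)
Ks = sqrt(1.8973)
Ks = 1.3774

1.3774


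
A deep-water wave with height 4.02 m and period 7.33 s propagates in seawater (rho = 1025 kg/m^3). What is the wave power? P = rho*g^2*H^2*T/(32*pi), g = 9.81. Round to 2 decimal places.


P = rho * g^2 * H^2 * T / (32 * pi)
P = 1025 * 9.81^2 * 4.02^2 * 7.33 / (32 * pi)
P = 1025 * 96.2361 * 16.1604 * 7.33 / 100.53096
P = 116229.97 W/m

116229.97


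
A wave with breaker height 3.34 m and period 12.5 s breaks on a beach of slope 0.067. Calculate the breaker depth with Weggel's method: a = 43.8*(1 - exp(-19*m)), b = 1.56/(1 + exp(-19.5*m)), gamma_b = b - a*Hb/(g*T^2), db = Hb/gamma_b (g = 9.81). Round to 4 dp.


a = 43.8 * (1 - exp(-19 * m))
exp(-19 * 0.067) = exp(-1.2730) = 0.279990
a = 43.8 * (1 - 0.279990) = 31.536421
b = 1.56 / (1 + exp(-19.5 * m))
exp(-19.5 * 0.067) = exp(-1.3065) = 0.270766
b = 1.56 / (1 + 0.270766) = 1.227606
Hb / (g * T^2) = 3.34 / (9.81 * 12.5^2) = 3.34 / 1532.8125 = 0.00217900
gamma_b = b - a * Hb/(g*T^2) = 1.227606 - 31.536421 * 0.00217900 = 1.158888
db = Hb / gamma_b = 3.34 / 1.158888
db = 2.8821 m

2.8821


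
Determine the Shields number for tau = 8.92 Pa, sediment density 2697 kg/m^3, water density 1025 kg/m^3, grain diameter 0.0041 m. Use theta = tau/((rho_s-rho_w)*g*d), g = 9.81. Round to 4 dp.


theta = tau / ((rho_s - rho_w) * g * d)
rho_s - rho_w = 2697 - 1025 = 1672
Denominator = 1672 * 9.81 * 0.0041 = 67.249512
theta = 8.92 / 67.249512
theta = 0.1326

0.1326


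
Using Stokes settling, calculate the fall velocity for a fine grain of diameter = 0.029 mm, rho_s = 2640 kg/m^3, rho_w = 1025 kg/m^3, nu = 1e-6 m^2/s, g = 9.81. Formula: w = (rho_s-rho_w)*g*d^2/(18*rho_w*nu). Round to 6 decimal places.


w = (rho_s - rho_w) * g * d^2 / (18 * rho_w * nu)
d = 0.029 mm = 0.000029 m
rho_s - rho_w = 2640 - 1025 = 1615
Numerator = 1615 * 9.81 * (0.000029)^2 = 0.000013324089
Denominator = 18 * 1025 * 1e-6 = 0.018450
w = 0.000722 m/s

0.000722


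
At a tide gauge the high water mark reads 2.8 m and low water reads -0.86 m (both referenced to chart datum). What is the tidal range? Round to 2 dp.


Tidal range = High water - Low water
Tidal range = 2.8 - (-0.86)
Tidal range = 3.66 m

3.66


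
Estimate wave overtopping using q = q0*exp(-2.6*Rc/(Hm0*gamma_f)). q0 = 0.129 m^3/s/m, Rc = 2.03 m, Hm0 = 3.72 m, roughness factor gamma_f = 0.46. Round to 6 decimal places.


q = q0 * exp(-2.6 * Rc / (Hm0 * gamma_f))
Exponent = -2.6 * 2.03 / (3.72 * 0.46)
= -2.6 * 2.03 / 1.7112
= -3.084385
exp(-3.084385) = 0.045758
q = 0.129 * 0.045758
q = 0.005903 m^3/s/m

0.005903


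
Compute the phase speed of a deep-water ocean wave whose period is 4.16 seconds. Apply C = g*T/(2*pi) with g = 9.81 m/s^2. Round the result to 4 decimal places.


We use the deep-water celerity formula:
C = g * T / (2 * pi)
C = 9.81 * 4.16 / (2 * 3.14159...)
C = 40.809600 / 6.283185
C = 6.4950 m/s

6.4950
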